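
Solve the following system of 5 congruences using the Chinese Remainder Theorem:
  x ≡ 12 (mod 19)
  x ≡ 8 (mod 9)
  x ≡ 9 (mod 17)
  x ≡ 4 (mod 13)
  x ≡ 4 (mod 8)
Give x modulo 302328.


Product of moduli M = 19 · 9 · 17 · 13 · 8 = 302328.
Merge one congruence at a time:
  Start: x ≡ 12 (mod 19).
  Combine with x ≡ 8 (mod 9); new modulus lcm = 171.
    Write x = 12 + 19·t and substitute into x ≡ 8 (mod 9): 19·t ≡ 8 − 12 = -4 (mod 9).
    Reduce coefficients mod 9: 1·t ≡ 5 (mod 9).
    So t ≡ 5 (mod 9).
    Then x = 12 + 19·5 = 107, valid modulo lcm(19, 9) = 171: x ≡ 107 (mod 171).
  Combine with x ≡ 9 (mod 17); new modulus lcm = 2907.
    Write x = 107 + 171·t and substitute into x ≡ 9 (mod 17): 171·t ≡ 9 − 107 = -98 (mod 17).
    Reduce coefficients mod 17: 1·t ≡ 4 (mod 17).
    So t ≡ 4 (mod 17).
    Then x = 107 + 171·4 = 791, valid modulo lcm(171, 17) = 2907: x ≡ 791 (mod 2907).
  Combine with x ≡ 4 (mod 13); new modulus lcm = 37791.
    Write x = 791 + 2907·t and substitute into x ≡ 4 (mod 13): 2907·t ≡ 4 − 791 = -787 (mod 13).
    Reduce coefficients mod 13: 8·t ≡ 6 (mod 13).
    The inverse of 8 mod 13 is 5 (since 8·5 = 40 = 3·13 + 1), so t ≡ 5·6 = 30 ≡ 4 (mod 13).
    Then x = 791 + 2907·4 = 12419, valid modulo lcm(2907, 13) = 37791: x ≡ 12419 (mod 37791).
  Combine with x ≡ 4 (mod 8); new modulus lcm = 302328.
    Write x = 12419 + 37791·t and substitute into x ≡ 4 (mod 8): 37791·t ≡ 4 − 12419 = -12415 (mod 8).
    Reduce coefficients mod 8: 7·t ≡ 1 (mod 8).
    The inverse of 7 mod 8 is 7 (since 7·7 = 49 = 6·8 + 1), so t ≡ 7·1 = 7 ≡ 7 (mod 8).
    Then x = 12419 + 37791·7 = 276956, valid modulo lcm(37791, 8) = 302328: x ≡ 276956 (mod 302328).
Verify against each original: 276956 mod 19 = 12, 276956 mod 9 = 8, 276956 mod 17 = 9, 276956 mod 13 = 4, 276956 mod 8 = 4.

x ≡ 276956 (mod 302328).


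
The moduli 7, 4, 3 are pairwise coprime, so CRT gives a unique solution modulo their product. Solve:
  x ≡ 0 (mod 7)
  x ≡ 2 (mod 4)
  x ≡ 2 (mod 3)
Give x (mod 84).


Moduli 7, 4, 3 are pairwise coprime; by CRT there is a unique solution modulo M = 7 · 4 · 3 = 84.
Solve pairwise, accumulating the modulus:
  Start with x ≡ 0 (mod 7).
  Combine with x ≡ 2 (mod 4): since gcd(7, 4) = 1, we get a unique residue mod 28.
    Write x = 0 + 7·t and substitute into x ≡ 2 (mod 4): 7·t ≡ 2 − 0 = 2 (mod 4).
    Reduce coefficients mod 4: 3·t ≡ 2 (mod 4).
    The inverse of 3 mod 4 is 3 (since 3·3 = 9 = 2·4 + 1), so t ≡ 3·2 = 6 ≡ 2 (mod 4).
    Then x = 0 + 7·2 = 14, valid modulo lcm(7, 4) = 28: x ≡ 14 (mod 28).
  Combine with x ≡ 2 (mod 3): since gcd(28, 3) = 1, we get a unique residue mod 84.
    Write x = 14 + 28·t and substitute into x ≡ 2 (mod 3): 28·t ≡ 2 − 14 = -12 (mod 3).
    Reduce coefficients mod 3: 1·t ≡ 0 (mod 3).
    So t ≡ 0 (mod 3).
    Then x = 14 + 28·0 = 14, valid modulo lcm(28, 3) = 84: x ≡ 14 (mod 84).
Verify: 14 mod 7 = 0 ✓, 14 mod 4 = 2 ✓, 14 mod 3 = 2 ✓.

x ≡ 14 (mod 84).


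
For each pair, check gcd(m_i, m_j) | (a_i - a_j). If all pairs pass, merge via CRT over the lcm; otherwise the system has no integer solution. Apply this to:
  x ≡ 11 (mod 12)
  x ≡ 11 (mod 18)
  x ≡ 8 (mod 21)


Moduli 12, 18, 21 are not pairwise coprime, so CRT works modulo lcm(m_i) when all pairwise compatibility conditions hold.
Pairwise compatibility: gcd(m_i, m_j) must divide a_i - a_j for every pair.
Merge one congruence at a time:
  Start: x ≡ 11 (mod 12).
  Combine with x ≡ 11 (mod 18): gcd(12, 18) = 6; 11 - 11 = 0, which IS divisible by 6, so compatible.
    Write x = 11 + 12·t and substitute into x ≡ 11 (mod 18): 12·t ≡ 11 − 11 = 0 (mod 18).
    Divide the congruence (and modulus) by g = 6: 2·t ≡ 0 (mod 3).
    The inverse of 2 mod 3 is 2 (since 2·2 = 4 = 1·3 + 1), so t ≡ 2·0 = 0 ≡ 0 (mod 3).
    Then x = 11 + 12·0 = 11, valid modulo lcm(12, 18) = 36: x ≡ 11 (mod 36).
  Combine with x ≡ 8 (mod 21): gcd(36, 21) = 3; 8 - 11 = -3, which IS divisible by 3, so compatible.
    Write x = 11 + 36·t and substitute into x ≡ 8 (mod 21): 36·t ≡ 8 − 11 = -3 (mod 21).
    Divide the congruence (and modulus) by g = 3: 12·t ≡ -1 (mod 7).
    Reduce coefficients mod 7: 5·t ≡ 6 (mod 7).
    The inverse of 5 mod 7 is 3 (since 5·3 = 15 = 2·7 + 1), so t ≡ 3·6 = 18 ≡ 4 (mod 7).
    Then x = 11 + 36·4 = 155, valid modulo lcm(36, 21) = 252: x ≡ 155 (mod 252).
Verify: 155 mod 12 = 11, 155 mod 18 = 11, 155 mod 21 = 8.

x ≡ 155 (mod 252).


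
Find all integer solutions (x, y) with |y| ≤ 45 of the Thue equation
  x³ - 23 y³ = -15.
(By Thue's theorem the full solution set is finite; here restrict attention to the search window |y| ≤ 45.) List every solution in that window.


The equation is x³ - 23y³ = -15. For fixed y, x³ = 23·y³ − 15, so a solution requires the RHS to be a perfect cube.
Strategy: iterate y from -45 to 45, compute RHS = 23·y³ − 15, and check whether it is a (positive or negative) perfect cube.
Check small values of y:
  y = 0: RHS = -15 is not a perfect cube.
  y = 1: RHS = 8 = (2)³ ⇒ x = 2 works.
  y = -1: RHS = -38 is not a perfect cube.
  y = 2: RHS = 169 is not a perfect cube.
  y = -2: RHS = -199 is not a perfect cube.
  y = 3: RHS = 606 is not a perfect cube.
  y = -3: RHS = -636 is not a perfect cube.
Continuing the search up to |y| = 45 finds no further solutions beyond those listed.
Collected solutions: (2, 1).

Solutions (with |y| ≤ 45): (2, 1).


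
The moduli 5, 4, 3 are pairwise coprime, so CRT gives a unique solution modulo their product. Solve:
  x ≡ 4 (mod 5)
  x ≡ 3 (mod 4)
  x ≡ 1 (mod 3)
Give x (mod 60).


Moduli 5, 4, 3 are pairwise coprime; by CRT there is a unique solution modulo M = 5 · 4 · 3 = 60.
Solve pairwise, accumulating the modulus:
  Start with x ≡ 4 (mod 5).
  Combine with x ≡ 3 (mod 4): since gcd(5, 4) = 1, we get a unique residue mod 20.
    Write x = 4 + 5·t and substitute into x ≡ 3 (mod 4): 5·t ≡ 3 − 4 = -1 (mod 4).
    Reduce coefficients mod 4: 1·t ≡ 3 (mod 4).
    So t ≡ 3 (mod 4).
    Then x = 4 + 5·3 = 19, valid modulo lcm(5, 4) = 20: x ≡ 19 (mod 20).
  Combine with x ≡ 1 (mod 3): since gcd(20, 3) = 1, we get a unique residue mod 60.
    Write x = 19 + 20·t and substitute into x ≡ 1 (mod 3): 20·t ≡ 1 − 19 = -18 (mod 3).
    Reduce coefficients mod 3: 2·t ≡ 0 (mod 3).
    The inverse of 2 mod 3 is 2 (since 2·2 = 4 = 1·3 + 1), so t ≡ 2·0 = 0 ≡ 0 (mod 3).
    Then x = 19 + 20·0 = 19, valid modulo lcm(20, 3) = 60: x ≡ 19 (mod 60).
Verify: 19 mod 5 = 4 ✓, 19 mod 4 = 3 ✓, 19 mod 3 = 1 ✓.

x ≡ 19 (mod 60).


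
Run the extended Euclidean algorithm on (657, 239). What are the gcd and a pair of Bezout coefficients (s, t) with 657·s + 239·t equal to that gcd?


Euclidean algorithm on (657, 239) — divide until remainder is 0:
  657 = 2 · 239 + 179
  239 = 1 · 179 + 60
  179 = 2 · 60 + 59
  60 = 1 · 59 + 1
  59 = 59 · 1 + 0
gcd(657, 239) = 1.
Track Bezout coefficients alongside the remainders: start with r₀ = 657 = a·1 + b·0 (s = 1, t = 0) and r₁ = 239 = a·0 + b·1 (s = 0, t = 1); each new remainder r_{k+1} = r_{k-1} − q_k·r_k inherits s_{k+1} = s_{k-1} − q_k·s_k, t_{k+1} = t_{k-1} − q_k·t_k, so r_k = a·s_k + b·t_k at every step:
  q = 2: r = 179, s = 1 − 2·0 = 1, t = 0 − 2·1 = -2  (check: 657·1 + 239·(-2) = 179)
  q = 1: r = 60, s = 0 − 1·1 = -1, t = 1 − 1·(-2) = 3  (check: 657·(-1) + 239·3 = 60)
  q = 2: r = 59, s = 1 − 2·(-1) = 3, t = -2 − 2·3 = -8  (check: 657·3 + 239·(-8) = 59)
  q = 1: r = 1, s = -1 − 1·3 = -4, t = 3 − 1·(-8) = 11  (check: 657·(-4) + 239·11 = 1)
The row with r = 1 (the gcd) gives the Bezout coefficients s = -4, t = 11.
Result: 657 · (-4) + 239 · (11) = 1.

gcd(657, 239) = 1; s = -4, t = 11 (check: 657·(-4) + 239·11 = 1).


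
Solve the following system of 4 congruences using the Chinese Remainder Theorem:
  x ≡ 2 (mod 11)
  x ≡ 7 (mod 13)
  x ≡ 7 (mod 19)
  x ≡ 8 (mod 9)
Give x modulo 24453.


Product of moduli M = 11 · 13 · 19 · 9 = 24453.
Merge one congruence at a time:
  Start: x ≡ 2 (mod 11).
  Combine with x ≡ 7 (mod 13); new modulus lcm = 143.
    Write x = 2 + 11·t and substitute into x ≡ 7 (mod 13): 11·t ≡ 7 − 2 = 5 (mod 13).
    The inverse of 11 mod 13 is 6 (since 11·6 = 66 = 5·13 + 1), so t ≡ 6·5 = 30 ≡ 4 (mod 13).
    Then x = 2 + 11·4 = 46, valid modulo lcm(11, 13) = 143: x ≡ 46 (mod 143).
  Combine with x ≡ 7 (mod 19); new modulus lcm = 2717.
    Write x = 46 + 143·t and substitute into x ≡ 7 (mod 19): 143·t ≡ 7 − 46 = -39 (mod 19).
    Reduce coefficients mod 19: 10·t ≡ 18 (mod 19).
    The inverse of 10 mod 19 is 2 (since 10·2 = 20 = 1·19 + 1), so t ≡ 2·18 = 36 ≡ 17 (mod 19).
    Then x = 46 + 143·17 = 2477, valid modulo lcm(143, 19) = 2717: x ≡ 2477 (mod 2717).
  Combine with x ≡ 8 (mod 9); new modulus lcm = 24453.
    Write x = 2477 + 2717·t and substitute into x ≡ 8 (mod 9): 2717·t ≡ 8 − 2477 = -2469 (mod 9).
    Reduce coefficients mod 9: 8·t ≡ 6 (mod 9).
    The inverse of 8 mod 9 is 8 (since 8·8 = 64 = 7·9 + 1), so t ≡ 8·6 = 48 ≡ 3 (mod 9).
    Then x = 2477 + 2717·3 = 10628, valid modulo lcm(2717, 9) = 24453: x ≡ 10628 (mod 24453).
Verify against each original: 10628 mod 11 = 2, 10628 mod 13 = 7, 10628 mod 19 = 7, 10628 mod 9 = 8.

x ≡ 10628 (mod 24453).


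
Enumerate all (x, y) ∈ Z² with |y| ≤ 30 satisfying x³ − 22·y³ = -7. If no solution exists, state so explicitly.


The equation is x³ - 22y³ = -7. For fixed y, x³ = 22·y³ − 7, so a solution requires the RHS to be a perfect cube.
Strategy: iterate y from -30 to 30, compute RHS = 22·y³ − 7, and check whether it is a (positive or negative) perfect cube.
Check small values of y:
  y = 0: RHS = -7 is not a perfect cube.
  y = 1: RHS = 15 is not a perfect cube.
  y = -1: RHS = -29 is not a perfect cube.
  y = 2: RHS = 169 is not a perfect cube.
  y = -2: RHS = -183 is not a perfect cube.
  y = 3: RHS = 587 is not a perfect cube.
  y = -3: RHS = -601 is not a perfect cube.
Continuing the search up to |y| = 30 finds no solutions either.
No (x, y) in the scanned range satisfies the equation.

No integer solutions with |y| ≤ 30.


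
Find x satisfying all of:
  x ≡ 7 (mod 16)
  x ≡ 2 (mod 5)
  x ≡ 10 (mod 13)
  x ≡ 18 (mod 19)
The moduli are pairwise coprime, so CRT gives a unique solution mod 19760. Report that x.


Product of moduli M = 16 · 5 · 13 · 19 = 19760.
Merge one congruence at a time:
  Start: x ≡ 7 (mod 16).
  Combine with x ≡ 2 (mod 5); new modulus lcm = 80.
    Write x = 7 + 16·t and substitute into x ≡ 2 (mod 5): 16·t ≡ 2 − 7 = -5 (mod 5).
    Reduce coefficients mod 5: 1·t ≡ 0 (mod 5).
    So t ≡ 0 (mod 5).
    Then x = 7 + 16·0 = 7, valid modulo lcm(16, 5) = 80: x ≡ 7 (mod 80).
  Combine with x ≡ 10 (mod 13); new modulus lcm = 1040.
    Write x = 7 + 80·t and substitute into x ≡ 10 (mod 13): 80·t ≡ 10 − 7 = 3 (mod 13).
    Reduce coefficients mod 13: 2·t ≡ 3 (mod 13).
    The inverse of 2 mod 13 is 7 (since 2·7 = 14 = 1·13 + 1), so t ≡ 7·3 = 21 ≡ 8 (mod 13).
    Then x = 7 + 80·8 = 647, valid modulo lcm(80, 13) = 1040: x ≡ 647 (mod 1040).
  Combine with x ≡ 18 (mod 19); new modulus lcm = 19760.
    Write x = 647 + 1040·t and substitute into x ≡ 18 (mod 19): 1040·t ≡ 18 − 647 = -629 (mod 19).
    Reduce coefficients mod 19: 14·t ≡ 17 (mod 19).
    The inverse of 14 mod 19 is 15 (since 14·15 = 210 = 11·19 + 1), so t ≡ 15·17 = 255 ≡ 8 (mod 19).
    Then x = 647 + 1040·8 = 8967, valid modulo lcm(1040, 19) = 19760: x ≡ 8967 (mod 19760).
Verify against each original: 8967 mod 16 = 7, 8967 mod 5 = 2, 8967 mod 13 = 10, 8967 mod 19 = 18.

x ≡ 8967 (mod 19760).


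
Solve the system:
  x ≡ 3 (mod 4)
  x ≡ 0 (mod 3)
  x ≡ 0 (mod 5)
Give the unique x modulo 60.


Moduli 4, 3, 5 are pairwise coprime; by CRT there is a unique solution modulo M = 4 · 3 · 5 = 60.
Solve pairwise, accumulating the modulus:
  Start with x ≡ 3 (mod 4).
  Combine with x ≡ 0 (mod 3): since gcd(4, 3) = 1, we get a unique residue mod 12.
    Write x = 3 + 4·t and substitute into x ≡ 0 (mod 3): 4·t ≡ 0 − 3 = -3 (mod 3).
    Reduce coefficients mod 3: 1·t ≡ 0 (mod 3).
    So t ≡ 0 (mod 3).
    Then x = 3 + 4·0 = 3, valid modulo lcm(4, 3) = 12: x ≡ 3 (mod 12).
  Combine with x ≡ 0 (mod 5): since gcd(12, 5) = 1, we get a unique residue mod 60.
    Write x = 3 + 12·t and substitute into x ≡ 0 (mod 5): 12·t ≡ 0 − 3 = -3 (mod 5).
    Reduce coefficients mod 5: 2·t ≡ 2 (mod 5).
    The inverse of 2 mod 5 is 3 (since 2·3 = 6 = 1·5 + 1), so t ≡ 3·2 = 6 ≡ 1 (mod 5).
    Then x = 3 + 12·1 = 15, valid modulo lcm(12, 5) = 60: x ≡ 15 (mod 60).
Verify: 15 mod 4 = 3 ✓, 15 mod 3 = 0 ✓, 15 mod 5 = 0 ✓.

x ≡ 15 (mod 60).


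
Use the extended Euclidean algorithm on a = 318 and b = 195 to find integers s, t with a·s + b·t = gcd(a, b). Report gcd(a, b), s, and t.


Euclidean algorithm on (318, 195) — divide until remainder is 0:
  318 = 1 · 195 + 123
  195 = 1 · 123 + 72
  123 = 1 · 72 + 51
  72 = 1 · 51 + 21
  51 = 2 · 21 + 9
  21 = 2 · 9 + 3
  9 = 3 · 3 + 0
gcd(318, 195) = 3.
Track Bezout coefficients alongside the remainders: start with r₀ = 318 = a·1 + b·0 (s = 1, t = 0) and r₁ = 195 = a·0 + b·1 (s = 0, t = 1); each new remainder r_{k+1} = r_{k-1} − q_k·r_k inherits s_{k+1} = s_{k-1} − q_k·s_k, t_{k+1} = t_{k-1} − q_k·t_k, so r_k = a·s_k + b·t_k at every step:
  q = 1: r = 123, s = 1 − 1·0 = 1, t = 0 − 1·1 = -1  (check: 318·1 + 195·(-1) = 123)
  q = 1: r = 72, s = 0 − 1·1 = -1, t = 1 − 1·(-1) = 2  (check: 318·(-1) + 195·2 = 72)
  q = 1: r = 51, s = 1 − 1·(-1) = 2, t = -1 − 1·2 = -3  (check: 318·2 + 195·(-3) = 51)
  q = 1: r = 21, s = -1 − 1·2 = -3, t = 2 − 1·(-3) = 5  (check: 318·(-3) + 195·5 = 21)
  q = 2: r = 9, s = 2 − 2·(-3) = 8, t = -3 − 2·5 = -13  (check: 318·8 + 195·(-13) = 9)
  q = 2: r = 3, s = -3 − 2·8 = -19, t = 5 − 2·(-13) = 31  (check: 318·(-19) + 195·31 = 3)
The row with r = 3 (the gcd) gives the Bezout coefficients s = -19, t = 31.
Result: 318 · (-19) + 195 · (31) = 3.

gcd(318, 195) = 3; s = -19, t = 31 (check: 318·(-19) + 195·31 = 3).


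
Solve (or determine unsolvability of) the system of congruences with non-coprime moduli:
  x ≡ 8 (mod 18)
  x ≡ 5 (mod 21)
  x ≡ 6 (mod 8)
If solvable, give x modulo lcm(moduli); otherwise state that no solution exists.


Moduli 18, 21, 8 are not pairwise coprime, so CRT works modulo lcm(m_i) when all pairwise compatibility conditions hold.
Pairwise compatibility: gcd(m_i, m_j) must divide a_i - a_j for every pair.
Merge one congruence at a time:
  Start: x ≡ 8 (mod 18).
  Combine with x ≡ 5 (mod 21): gcd(18, 21) = 3; 5 - 8 = -3, which IS divisible by 3, so compatible.
    Write x = 8 + 18·t and substitute into x ≡ 5 (mod 21): 18·t ≡ 5 − 8 = -3 (mod 21).
    Divide the congruence (and modulus) by g = 3: 6·t ≡ -1 (mod 7).
    Reduce coefficients mod 7: 6·t ≡ 6 (mod 7).
    The inverse of 6 mod 7 is 6 (since 6·6 = 36 = 5·7 + 1), so t ≡ 6·6 = 36 ≡ 1 (mod 7).
    Then x = 8 + 18·1 = 26, valid modulo lcm(18, 21) = 126: x ≡ 26 (mod 126).
  Combine with x ≡ 6 (mod 8): gcd(126, 8) = 2; 6 - 26 = -20, which IS divisible by 2, so compatible.
    Write x = 26 + 126·t and substitute into x ≡ 6 (mod 8): 126·t ≡ 6 − 26 = -20 (mod 8).
    Divide the congruence (and modulus) by g = 2: 63·t ≡ -10 (mod 4).
    Reduce coefficients mod 4: 3·t ≡ 2 (mod 4).
    The inverse of 3 mod 4 is 3 (since 3·3 = 9 = 2·4 + 1), so t ≡ 3·2 = 6 ≡ 2 (mod 4).
    Then x = 26 + 126·2 = 278, valid modulo lcm(126, 8) = 504: x ≡ 278 (mod 504).
Verify: 278 mod 18 = 8, 278 mod 21 = 5, 278 mod 8 = 6.

x ≡ 278 (mod 504).


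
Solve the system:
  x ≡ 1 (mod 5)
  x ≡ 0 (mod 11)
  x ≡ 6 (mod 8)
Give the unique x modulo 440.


Moduli 5, 11, 8 are pairwise coprime; by CRT there is a unique solution modulo M = 5 · 11 · 8 = 440.
Solve pairwise, accumulating the modulus:
  Start with x ≡ 1 (mod 5).
  Combine with x ≡ 0 (mod 11): since gcd(5, 11) = 1, we get a unique residue mod 55.
    Write x = 1 + 5·t and substitute into x ≡ 0 (mod 11): 5·t ≡ 0 − 1 = -1 (mod 11).
    Reduce coefficients mod 11: 5·t ≡ 10 (mod 11).
    The inverse of 5 mod 11 is 9 (since 5·9 = 45 = 4·11 + 1), so t ≡ 9·10 = 90 ≡ 2 (mod 11).
    Then x = 1 + 5·2 = 11, valid modulo lcm(5, 11) = 55: x ≡ 11 (mod 55).
  Combine with x ≡ 6 (mod 8): since gcd(55, 8) = 1, we get a unique residue mod 440.
    Write x = 11 + 55·t and substitute into x ≡ 6 (mod 8): 55·t ≡ 6 − 11 = -5 (mod 8).
    Reduce coefficients mod 8: 7·t ≡ 3 (mod 8).
    The inverse of 7 mod 8 is 7 (since 7·7 = 49 = 6·8 + 1), so t ≡ 7·3 = 21 ≡ 5 (mod 8).
    Then x = 11 + 55·5 = 286, valid modulo lcm(55, 8) = 440: x ≡ 286 (mod 440).
Verify: 286 mod 5 = 1 ✓, 286 mod 11 = 0 ✓, 286 mod 8 = 6 ✓.

x ≡ 286 (mod 440).


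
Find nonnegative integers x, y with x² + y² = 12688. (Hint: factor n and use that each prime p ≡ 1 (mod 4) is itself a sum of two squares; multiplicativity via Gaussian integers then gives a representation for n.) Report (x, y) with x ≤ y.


Step 1: Factor n = 12688 = 2^4 · 13 · 61.
Step 2: Check the mod-4 condition on each prime factor: 2 = 2 (special); 13 ≡ 1 (mod 4), exponent 1; 61 ≡ 1 (mod 4), exponent 1.
All primes ≡ 3 (mod 4) appear to even exponent (or don't appear), so by the two-squares theorem n IS expressible as a sum of two squares.
Step 3: Build a representation. Group n = k² · m with k = 4 and m = 13 · 61 = 793 (a product of primes ≡ 1 (mod 4)); a representation of m scales to one of n via (k·x)² + (k·y)² = k²(x² + y²). Each prime p ≡ 1 (mod 4) is itself a sum of two squares; find a² by testing p − a² for a perfect square:
  13: 13 − 1² = 12, 13 − 2² = 9 = 3² ⇒ 13 = 2² + 3².
  61: 61 − 1² = 60, 61 − 2² = 57, 61 − 3² = 52, 61 − 4² = 45, 61 − 5² = 36 = 6² ⇒ 61 = 5² + 6².
  Combine using the Brahmagupta–Fibonacci identity (a² + b²)(c² + d²) = (ac − bd)² + (ad + bc)² = (ac + bd)² + (ad − bc)²:
  13 · 61 = 793: from (2² + 3²)(5² + 6²), take (2·5 − 3·6, 2·6 + 3·5) = (10 − 18, 12 + 15) = (-8, 27); dropping signs (only squares matter) gives (8, 27); check 8² + 27² = 64 + 729 = 793 ✓.
  Scale by k = 4: (4·8, 4·27) = (32, 108).
Step 4: Order so x ≤ y and verify: 32² + 108² = 1024 + 11664 = 12688 = n. ✓

n = 12688 = 32² + 108² (one valid representation with x ≤ y).


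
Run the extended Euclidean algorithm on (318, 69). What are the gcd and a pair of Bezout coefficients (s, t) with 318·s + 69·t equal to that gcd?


Euclidean algorithm on (318, 69) — divide until remainder is 0:
  318 = 4 · 69 + 42
  69 = 1 · 42 + 27
  42 = 1 · 27 + 15
  27 = 1 · 15 + 12
  15 = 1 · 12 + 3
  12 = 4 · 3 + 0
gcd(318, 69) = 3.
Track Bezout coefficients alongside the remainders: start with r₀ = 318 = a·1 + b·0 (s = 1, t = 0) and r₁ = 69 = a·0 + b·1 (s = 0, t = 1); each new remainder r_{k+1} = r_{k-1} − q_k·r_k inherits s_{k+1} = s_{k-1} − q_k·s_k, t_{k+1} = t_{k-1} − q_k·t_k, so r_k = a·s_k + b·t_k at every step:
  q = 4: r = 42, s = 1 − 4·0 = 1, t = 0 − 4·1 = -4  (check: 318·1 + 69·(-4) = 42)
  q = 1: r = 27, s = 0 − 1·1 = -1, t = 1 − 1·(-4) = 5  (check: 318·(-1) + 69·5 = 27)
  q = 1: r = 15, s = 1 − 1·(-1) = 2, t = -4 − 1·5 = -9  (check: 318·2 + 69·(-9) = 15)
  q = 1: r = 12, s = -1 − 1·2 = -3, t = 5 − 1·(-9) = 14  (check: 318·(-3) + 69·14 = 12)
  q = 1: r = 3, s = 2 − 1·(-3) = 5, t = -9 − 1·14 = -23  (check: 318·5 + 69·(-23) = 3)
The row with r = 3 (the gcd) gives the Bezout coefficients s = 5, t = -23.
Result: 318 · (5) + 69 · (-23) = 3.

gcd(318, 69) = 3; s = 5, t = -23 (check: 318·5 + 69·(-23) = 3).


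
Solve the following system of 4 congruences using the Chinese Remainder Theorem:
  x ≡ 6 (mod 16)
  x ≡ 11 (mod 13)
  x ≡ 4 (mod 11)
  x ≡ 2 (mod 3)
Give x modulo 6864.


Product of moduli M = 16 · 13 · 11 · 3 = 6864.
Merge one congruence at a time:
  Start: x ≡ 6 (mod 16).
  Combine with x ≡ 11 (mod 13); new modulus lcm = 208.
    Write x = 6 + 16·t and substitute into x ≡ 11 (mod 13): 16·t ≡ 11 − 6 = 5 (mod 13).
    Reduce coefficients mod 13: 3·t ≡ 5 (mod 13).
    The inverse of 3 mod 13 is 9 (since 3·9 = 27 = 2·13 + 1), so t ≡ 9·5 = 45 ≡ 6 (mod 13).
    Then x = 6 + 16·6 = 102, valid modulo lcm(16, 13) = 208: x ≡ 102 (mod 208).
  Combine with x ≡ 4 (mod 11); new modulus lcm = 2288.
    Write x = 102 + 208·t and substitute into x ≡ 4 (mod 11): 208·t ≡ 4 − 102 = -98 (mod 11).
    Reduce coefficients mod 11: 10·t ≡ 1 (mod 11).
    The inverse of 10 mod 11 is 10 (since 10·10 = 100 = 9·11 + 1), so t ≡ 10·1 = 10 ≡ 10 (mod 11).
    Then x = 102 + 208·10 = 2182, valid modulo lcm(208, 11) = 2288: x ≡ 2182 (mod 2288).
  Combine with x ≡ 2 (mod 3); new modulus lcm = 6864.
    Write x = 2182 + 2288·t and substitute into x ≡ 2 (mod 3): 2288·t ≡ 2 − 2182 = -2180 (mod 3).
    Reduce coefficients mod 3: 2·t ≡ 1 (mod 3).
    The inverse of 2 mod 3 is 2 (since 2·2 = 4 = 1·3 + 1), so t ≡ 2·1 = 2 ≡ 2 (mod 3).
    Then x = 2182 + 2288·2 = 6758, valid modulo lcm(2288, 3) = 6864: x ≡ 6758 (mod 6864).
Verify against each original: 6758 mod 16 = 6, 6758 mod 13 = 11, 6758 mod 11 = 4, 6758 mod 3 = 2.

x ≡ 6758 (mod 6864).


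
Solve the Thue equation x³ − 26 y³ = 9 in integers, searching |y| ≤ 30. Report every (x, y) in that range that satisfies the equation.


The equation is x³ - 26y³ = 9. For fixed y, x³ = 26·y³ + 9, so a solution requires the RHS to be a perfect cube.
Strategy: iterate y from -30 to 30, compute RHS = 26·y³ + 9, and check whether it is a (positive or negative) perfect cube.
Check small values of y:
  y = 0: RHS = 9 is not a perfect cube.
  y = 1: RHS = 35 is not a perfect cube.
  y = -1: RHS = -17 is not a perfect cube.
  y = 2: RHS = 217 is not a perfect cube.
  y = -2: RHS = -199 is not a perfect cube.
  y = 3: RHS = 711 is not a perfect cube.
  y = -3: RHS = -693 is not a perfect cube.
Continuing the search up to |y| = 30 finds no solutions either.
No (x, y) in the scanned range satisfies the equation.

No integer solutions with |y| ≤ 30.


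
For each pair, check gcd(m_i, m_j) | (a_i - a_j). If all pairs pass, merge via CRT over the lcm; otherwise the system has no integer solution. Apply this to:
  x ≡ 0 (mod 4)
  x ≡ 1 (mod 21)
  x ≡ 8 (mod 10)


Moduli 4, 21, 10 are not pairwise coprime, so CRT works modulo lcm(m_i) when all pairwise compatibility conditions hold.
Pairwise compatibility: gcd(m_i, m_j) must divide a_i - a_j for every pair.
Merge one congruence at a time:
  Start: x ≡ 0 (mod 4).
  Combine with x ≡ 1 (mod 21): gcd(4, 21) = 1; 1 - 0 = 1, which IS divisible by 1, so compatible.
    Write x = 0 + 4·t and substitute into x ≡ 1 (mod 21): 4·t ≡ 1 − 0 = 1 (mod 21).
    The inverse of 4 mod 21 is 16 (since 4·16 = 64 = 3·21 + 1), so t ≡ 16·1 = 16 ≡ 16 (mod 21).
    Then x = 0 + 4·16 = 64, valid modulo lcm(4, 21) = 84: x ≡ 64 (mod 84).
  Combine with x ≡ 8 (mod 10): gcd(84, 10) = 2; 8 - 64 = -56, which IS divisible by 2, so compatible.
    Write x = 64 + 84·t and substitute into x ≡ 8 (mod 10): 84·t ≡ 8 − 64 = -56 (mod 10).
    Divide the congruence (and modulus) by g = 2: 42·t ≡ -28 (mod 5).
    Reduce coefficients mod 5: 2·t ≡ 2 (mod 5).
    The inverse of 2 mod 5 is 3 (since 2·3 = 6 = 1·5 + 1), so t ≡ 3·2 = 6 ≡ 1 (mod 5).
    Then x = 64 + 84·1 = 148, valid modulo lcm(84, 10) = 420: x ≡ 148 (mod 420).
Verify: 148 mod 4 = 0, 148 mod 21 = 1, 148 mod 10 = 8.

x ≡ 148 (mod 420).


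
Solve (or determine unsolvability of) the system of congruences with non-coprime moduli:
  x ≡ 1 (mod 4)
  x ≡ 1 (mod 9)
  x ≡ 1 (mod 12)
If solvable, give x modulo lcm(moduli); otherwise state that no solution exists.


Moduli 4, 9, 12 are not pairwise coprime, so CRT works modulo lcm(m_i) when all pairwise compatibility conditions hold.
Pairwise compatibility: gcd(m_i, m_j) must divide a_i - a_j for every pair.
Merge one congruence at a time:
  Start: x ≡ 1 (mod 4).
  Combine with x ≡ 1 (mod 9): gcd(4, 9) = 1; 1 - 1 = 0, which IS divisible by 1, so compatible.
    Write x = 1 + 4·t and substitute into x ≡ 1 (mod 9): 4·t ≡ 1 − 1 = 0 (mod 9).
    The inverse of 4 mod 9 is 7 (since 4·7 = 28 = 3·9 + 1), so t ≡ 7·0 = 0 ≡ 0 (mod 9).
    Then x = 1 + 4·0 = 1, valid modulo lcm(4, 9) = 36: x ≡ 1 (mod 36).
  Combine with x ≡ 1 (mod 12): gcd(36, 12) = 12; 1 - 1 = 0, which IS divisible by 12, so compatible.
    Write x = 1 + 36·t and substitute into x ≡ 1 (mod 12): 36·t ≡ 1 − 1 = 0 (mod 12).
    Divide the congruence (and modulus) by g = 12: 3·t ≡ 0 (mod 1).
    Modulo 1 every t works; take t = 0.
    Then x = 1 + 36·0 = 1, valid modulo lcm(36, 12) = 36: x ≡ 1 (mod 36).
Verify: 1 mod 4 = 1, 1 mod 9 = 1, 1 mod 12 = 1.

x ≡ 1 (mod 36).


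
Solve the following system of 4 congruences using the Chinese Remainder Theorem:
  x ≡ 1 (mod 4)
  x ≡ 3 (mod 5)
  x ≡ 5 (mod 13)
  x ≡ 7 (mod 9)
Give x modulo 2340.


Product of moduli M = 4 · 5 · 13 · 9 = 2340.
Merge one congruence at a time:
  Start: x ≡ 1 (mod 4).
  Combine with x ≡ 3 (mod 5); new modulus lcm = 20.
    Write x = 1 + 4·t and substitute into x ≡ 3 (mod 5): 4·t ≡ 3 − 1 = 2 (mod 5).
    The inverse of 4 mod 5 is 4 (since 4·4 = 16 = 3·5 + 1), so t ≡ 4·2 = 8 ≡ 3 (mod 5).
    Then x = 1 + 4·3 = 13, valid modulo lcm(4, 5) = 20: x ≡ 13 (mod 20).
  Combine with x ≡ 5 (mod 13); new modulus lcm = 260.
    Write x = 13 + 20·t and substitute into x ≡ 5 (mod 13): 20·t ≡ 5 − 13 = -8 (mod 13).
    Reduce coefficients mod 13: 7·t ≡ 5 (mod 13).
    The inverse of 7 mod 13 is 2 (since 7·2 = 14 = 1·13 + 1), so t ≡ 2·5 = 10 ≡ 10 (mod 13).
    Then x = 13 + 20·10 = 213, valid modulo lcm(20, 13) = 260: x ≡ 213 (mod 260).
  Combine with x ≡ 7 (mod 9); new modulus lcm = 2340.
    Write x = 213 + 260·t and substitute into x ≡ 7 (mod 9): 260·t ≡ 7 − 213 = -206 (mod 9).
    Reduce coefficients mod 9: 8·t ≡ 1 (mod 9).
    The inverse of 8 mod 9 is 8 (since 8·8 = 64 = 7·9 + 1), so t ≡ 8·1 = 8 ≡ 8 (mod 9).
    Then x = 213 + 260·8 = 2293, valid modulo lcm(260, 9) = 2340: x ≡ 2293 (mod 2340).
Verify against each original: 2293 mod 4 = 1, 2293 mod 5 = 3, 2293 mod 13 = 5, 2293 mod 9 = 7.

x ≡ 2293 (mod 2340).


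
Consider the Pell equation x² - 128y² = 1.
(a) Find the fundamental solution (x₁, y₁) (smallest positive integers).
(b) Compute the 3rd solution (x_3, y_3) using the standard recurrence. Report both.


Step 1: Find the fundamental solution (x₁, y₁) of x² - 128y² = 1.
  Expand √128 as a continued fraction. a₀ = ⌊√128⌋ = 11; iterate m_{k+1} = d_k·a_k − m_k, d_{k+1} = (128 − m_{k+1}²)/d_k, a_{k+1} = ⌊(a₀ + m_{k+1})/d_{k+1}⌋ (starting m₀ = 0, d₀ = 1), with convergents p_k = a_k·p_{k-1} + p_{k-2}, q_k = a_k·q_{k-1} + q_{k-2} (p₋₁ = 1, q₋₁ = 0):
  k = 0: a₀ = 11; p₀/q₀ = 11/1; p₀² − 128·q₀² = 121 − 128 = -7.
  k = 1: m = 11, d = 7, a = ⌊(11 + 11)/7⌋ = 3; p/q = (3·11 + 1)/(3·1 + 0) = 34/3; p² − 128·q² = 1156 − 1152 = 4.
  k = 2: m = 10, d = 4, a = ⌊(11 + 10)/4⌋ = 5; p/q = (5·34 + 11)/(5·3 + 1) = 181/16; p² − 128·q² = 32761 − 32768 = -7.
  k = 3: m = 10, d = 7, a = ⌊(11 + 10)/7⌋ = 3; p/q = (3·181 + 34)/(3·16 + 3) = 577/51; p² − 128·q² = 332929 − 332928 = 1.
  The first convergent with p² − 128·q² = 1 gives the fundamental solution (x₁, y₁) = (577, 51).
Step 2: Apply the recurrence (x_{n+1}, y_{n+1}) = (x₁x_n + 128y₁y_n, x₁y_n + y₁x_n) repeatedly.
  From (x_1, y_1) = (577, 51): x_2 = 577·577 + 128·51·51 = 665857; y_2 = 577·51 + 51·577 = 58854.
  From (x_2, y_2) = (665857, 58854): x_3 = 577·665857 + 128·51·58854 = 768398401; y_3 = 577·58854 + 51·665857 = 67917465.
Step 3: Verify x_3² - 128·y_3² = 590436102659356801 - 590436102659356800 = 1 (should be 1). ✓

(x_1, y_1) = (577, 51); (x_3, y_3) = (768398401, 67917465).


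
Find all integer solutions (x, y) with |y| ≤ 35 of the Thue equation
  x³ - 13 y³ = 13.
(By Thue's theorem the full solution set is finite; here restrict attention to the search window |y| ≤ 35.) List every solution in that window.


The equation is x³ - 13y³ = 13. For fixed y, x³ = 13·y³ + 13, so a solution requires the RHS to be a perfect cube.
Strategy: iterate y from -35 to 35, compute RHS = 13·y³ + 13, and check whether it is a (positive or negative) perfect cube.
Check small values of y:
  y = 0: RHS = 13 is not a perfect cube.
  y = 1: RHS = 26 is not a perfect cube.
  y = -1: RHS = 0 = (0)³ ⇒ x = 0 works.
  y = 2: RHS = 117 is not a perfect cube.
  y = -2: RHS = -91 is not a perfect cube.
  y = 3: RHS = 364 is not a perfect cube.
  y = -3: RHS = -338 is not a perfect cube.
Continuing the search up to |y| = 35 finds no further solutions beyond those listed.
Collected solutions: (0, -1).

Solutions (with |y| ≤ 35): (0, -1).


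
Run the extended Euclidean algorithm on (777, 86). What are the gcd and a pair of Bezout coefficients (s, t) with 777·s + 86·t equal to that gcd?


Euclidean algorithm on (777, 86) — divide until remainder is 0:
  777 = 9 · 86 + 3
  86 = 28 · 3 + 2
  3 = 1 · 2 + 1
  2 = 2 · 1 + 0
gcd(777, 86) = 1.
Track Bezout coefficients alongside the remainders: start with r₀ = 777 = a·1 + b·0 (s = 1, t = 0) and r₁ = 86 = a·0 + b·1 (s = 0, t = 1); each new remainder r_{k+1} = r_{k-1} − q_k·r_k inherits s_{k+1} = s_{k-1} − q_k·s_k, t_{k+1} = t_{k-1} − q_k·t_k, so r_k = a·s_k + b·t_k at every step:
  q = 9: r = 3, s = 1 − 9·0 = 1, t = 0 − 9·1 = -9  (check: 777·1 + 86·(-9) = 3)
  q = 28: r = 2, s = 0 − 28·1 = -28, t = 1 − 28·(-9) = 253  (check: 777·(-28) + 86·253 = 2)
  q = 1: r = 1, s = 1 − 1·(-28) = 29, t = -9 − 1·253 = -262  (check: 777·29 + 86·(-262) = 1)
The row with r = 1 (the gcd) gives the Bezout coefficients s = 29, t = -262.
Result: 777 · (29) + 86 · (-262) = 1.

gcd(777, 86) = 1; s = 29, t = -262 (check: 777·29 + 86·(-262) = 1).


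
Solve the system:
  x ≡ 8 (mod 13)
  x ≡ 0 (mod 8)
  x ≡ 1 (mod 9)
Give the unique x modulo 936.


Moduli 13, 8, 9 are pairwise coprime; by CRT there is a unique solution modulo M = 13 · 8 · 9 = 936.
Solve pairwise, accumulating the modulus:
  Start with x ≡ 8 (mod 13).
  Combine with x ≡ 0 (mod 8): since gcd(13, 8) = 1, we get a unique residue mod 104.
    Write x = 8 + 13·t and substitute into x ≡ 0 (mod 8): 13·t ≡ 0 − 8 = -8 (mod 8).
    Reduce coefficients mod 8: 5·t ≡ 0 (mod 8).
    The inverse of 5 mod 8 is 5 (since 5·5 = 25 = 3·8 + 1), so t ≡ 5·0 = 0 ≡ 0 (mod 8).
    Then x = 8 + 13·0 = 8, valid modulo lcm(13, 8) = 104: x ≡ 8 (mod 104).
  Combine with x ≡ 1 (mod 9): since gcd(104, 9) = 1, we get a unique residue mod 936.
    Write x = 8 + 104·t and substitute into x ≡ 1 (mod 9): 104·t ≡ 1 − 8 = -7 (mod 9).
    Reduce coefficients mod 9: 5·t ≡ 2 (mod 9).
    The inverse of 5 mod 9 is 2 (since 5·2 = 10 = 1·9 + 1), so t ≡ 2·2 = 4 ≡ 4 (mod 9).
    Then x = 8 + 104·4 = 424, valid modulo lcm(104, 9) = 936: x ≡ 424 (mod 936).
Verify: 424 mod 13 = 8 ✓, 424 mod 8 = 0 ✓, 424 mod 9 = 1 ✓.

x ≡ 424 (mod 936).


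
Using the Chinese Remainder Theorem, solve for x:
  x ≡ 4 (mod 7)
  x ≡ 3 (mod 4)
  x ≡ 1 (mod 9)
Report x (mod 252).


Moduli 7, 4, 9 are pairwise coprime; by CRT there is a unique solution modulo M = 7 · 4 · 9 = 252.
Solve pairwise, accumulating the modulus:
  Start with x ≡ 4 (mod 7).
  Combine with x ≡ 3 (mod 4): since gcd(7, 4) = 1, we get a unique residue mod 28.
    Write x = 4 + 7·t and substitute into x ≡ 3 (mod 4): 7·t ≡ 3 − 4 = -1 (mod 4).
    Reduce coefficients mod 4: 3·t ≡ 3 (mod 4).
    The inverse of 3 mod 4 is 3 (since 3·3 = 9 = 2·4 + 1), so t ≡ 3·3 = 9 ≡ 1 (mod 4).
    Then x = 4 + 7·1 = 11, valid modulo lcm(7, 4) = 28: x ≡ 11 (mod 28).
  Combine with x ≡ 1 (mod 9): since gcd(28, 9) = 1, we get a unique residue mod 252.
    Write x = 11 + 28·t and substitute into x ≡ 1 (mod 9): 28·t ≡ 1 − 11 = -10 (mod 9).
    Reduce coefficients mod 9: 1·t ≡ 8 (mod 9).
    So t ≡ 8 (mod 9).
    Then x = 11 + 28·8 = 235, valid modulo lcm(28, 9) = 252: x ≡ 235 (mod 252).
Verify: 235 mod 7 = 4 ✓, 235 mod 4 = 3 ✓, 235 mod 9 = 1 ✓.

x ≡ 235 (mod 252).


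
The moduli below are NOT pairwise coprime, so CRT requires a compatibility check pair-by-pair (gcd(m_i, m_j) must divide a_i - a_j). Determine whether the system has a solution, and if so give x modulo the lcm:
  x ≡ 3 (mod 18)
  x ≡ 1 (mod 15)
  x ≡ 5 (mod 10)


Moduli 18, 15, 10 are not pairwise coprime, so CRT works modulo lcm(m_i) when all pairwise compatibility conditions hold.
Pairwise compatibility: gcd(m_i, m_j) must divide a_i - a_j for every pair.
Merge one congruence at a time:
  Start: x ≡ 3 (mod 18).
  Combine with x ≡ 1 (mod 15): gcd(18, 15) = 3, and 1 - 3 = -2 is NOT divisible by 3.
    ⇒ system is inconsistent (no integer solution).

No solution (the system is inconsistent).


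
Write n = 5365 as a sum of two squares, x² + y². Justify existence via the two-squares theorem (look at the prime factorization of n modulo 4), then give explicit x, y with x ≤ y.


Step 1: Factor n = 5365 = 5 · 29 · 37.
Step 2: Check the mod-4 condition on each prime factor: 5 ≡ 1 (mod 4), exponent 1; 29 ≡ 1 (mod 4), exponent 1; 37 ≡ 1 (mod 4), exponent 1.
All primes ≡ 3 (mod 4) appear to even exponent (or don't appear), so by the two-squares theorem n IS expressible as a sum of two squares.
Step 3: Build a representation. Here n = 5 · 29 · 37 is a product of primes ≡ 1 (mod 4). Each prime p ≡ 1 (mod 4) is itself a sum of two squares; find a² by testing p − a² for a perfect square:
  5: 5 − 1² = 4 = 2² ⇒ 5 = 1² + 2².
  29: 29 − 1² = 28, 29 − 2² = 25 = 5² ⇒ 29 = 2² + 5².
  37: 37 − 1² = 36 = 6² ⇒ 37 = 1² + 6².
  Combine using the Brahmagupta–Fibonacci identity (a² + b²)(c² + d²) = (ac − bd)² + (ad + bc)² = (ac + bd)² + (ad − bc)²:
  5 · 29 = 145: from (1² + 2²)(2² + 5²), take (1·2 − 2·5, 1·5 + 2·2) = (2 − 10, 5 + 4) = (-8, 9); dropping signs (only squares matter) gives (8, 9); check 8² + 9² = 64 + 81 = 145 ✓.
  145 · 37 = 5365: from (8² + 9²)(1² + 6²), take (8·1 − 9·6, 8·6 + 9·1) = (8 − 54, 48 + 9) = (-46, 57); dropping signs (only squares matter) gives (46, 57); check 46² + 57² = 2116 + 3249 = 5365 ✓.
Step 4: Order so x ≤ y and verify: 46² + 57² = 2116 + 3249 = 5365 = n. ✓

n = 5365 = 46² + 57² (one valid representation with x ≤ y).


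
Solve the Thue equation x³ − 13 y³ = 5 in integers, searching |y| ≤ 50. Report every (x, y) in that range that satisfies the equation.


The equation is x³ - 13y³ = 5. For fixed y, x³ = 13·y³ + 5, so a solution requires the RHS to be a perfect cube.
Strategy: iterate y from -50 to 50, compute RHS = 13·y³ + 5, and check whether it is a (positive or negative) perfect cube.
Check small values of y:
  y = 0: RHS = 5 is not a perfect cube.
  y = 1: RHS = 18 is not a perfect cube.
  y = -1: RHS = -8 = (-2)³ ⇒ x = -2 works.
  y = 2: RHS = 109 is not a perfect cube.
  y = -2: RHS = -99 is not a perfect cube.
  y = 3: RHS = 356 is not a perfect cube.
  y = -3: RHS = -346 is not a perfect cube.
Continuing the search up to |y| = 50 finds no further solutions beyond those listed.
Collected solutions: (-2, -1).

Solutions (with |y| ≤ 50): (-2, -1).


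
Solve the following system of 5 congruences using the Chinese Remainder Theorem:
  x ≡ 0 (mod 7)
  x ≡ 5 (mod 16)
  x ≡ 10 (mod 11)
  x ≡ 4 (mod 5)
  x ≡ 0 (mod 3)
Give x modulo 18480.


Product of moduli M = 7 · 16 · 11 · 5 · 3 = 18480.
Merge one congruence at a time:
  Start: x ≡ 0 (mod 7).
  Combine with x ≡ 5 (mod 16); new modulus lcm = 112.
    Write x = 0 + 7·t and substitute into x ≡ 5 (mod 16): 7·t ≡ 5 − 0 = 5 (mod 16).
    The inverse of 7 mod 16 is 7 (since 7·7 = 49 = 3·16 + 1), so t ≡ 7·5 = 35 ≡ 3 (mod 16).
    Then x = 0 + 7·3 = 21, valid modulo lcm(7, 16) = 112: x ≡ 21 (mod 112).
  Combine with x ≡ 10 (mod 11); new modulus lcm = 1232.
    Write x = 21 + 112·t and substitute into x ≡ 10 (mod 11): 112·t ≡ 10 − 21 = -11 (mod 11).
    Reduce coefficients mod 11: 2·t ≡ 0 (mod 11).
    The inverse of 2 mod 11 is 6 (since 2·6 = 12 = 1·11 + 1), so t ≡ 6·0 = 0 ≡ 0 (mod 11).
    Then x = 21 + 112·0 = 21, valid modulo lcm(112, 11) = 1232: x ≡ 21 (mod 1232).
  Combine with x ≡ 4 (mod 5); new modulus lcm = 6160.
    Write x = 21 + 1232·t and substitute into x ≡ 4 (mod 5): 1232·t ≡ 4 − 21 = -17 (mod 5).
    Reduce coefficients mod 5: 2·t ≡ 3 (mod 5).
    The inverse of 2 mod 5 is 3 (since 2·3 = 6 = 1·5 + 1), so t ≡ 3·3 = 9 ≡ 4 (mod 5).
    Then x = 21 + 1232·4 = 4949, valid modulo lcm(1232, 5) = 6160: x ≡ 4949 (mod 6160).
  Combine with x ≡ 0 (mod 3); new modulus lcm = 18480.
    Write x = 4949 + 6160·t and substitute into x ≡ 0 (mod 3): 6160·t ≡ 0 − 4949 = -4949 (mod 3).
    Reduce coefficients mod 3: 1·t ≡ 1 (mod 3).
    So t ≡ 1 (mod 3).
    Then x = 4949 + 6160·1 = 11109, valid modulo lcm(6160, 3) = 18480: x ≡ 11109 (mod 18480).
Verify against each original: 11109 mod 7 = 0, 11109 mod 16 = 5, 11109 mod 11 = 10, 11109 mod 5 = 4, 11109 mod 3 = 0.

x ≡ 11109 (mod 18480).


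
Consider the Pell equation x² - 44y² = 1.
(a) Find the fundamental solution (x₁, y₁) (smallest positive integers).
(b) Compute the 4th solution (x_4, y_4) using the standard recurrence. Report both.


Step 1: Find the fundamental solution (x₁, y₁) of x² - 44y² = 1.
  Expand √44 as a continued fraction. a₀ = ⌊√44⌋ = 6; iterate m_{k+1} = d_k·a_k − m_k, d_{k+1} = (44 − m_{k+1}²)/d_k, a_{k+1} = ⌊(a₀ + m_{k+1})/d_{k+1}⌋ (starting m₀ = 0, d₀ = 1), with convergents p_k = a_k·p_{k-1} + p_{k-2}, q_k = a_k·q_{k-1} + q_{k-2} (p₋₁ = 1, q₋₁ = 0):
  k = 0: a₀ = 6; p₀/q₀ = 6/1; p₀² − 44·q₀² = 36 − 44 = -8.
  k = 1: m = 6, d = 8, a = ⌊(6 + 6)/8⌋ = 1; p/q = (1·6 + 1)/(1·1 + 0) = 7/1; p² − 44·q² = 49 − 44 = 5.
  k = 2: m = 2, d = 5, a = ⌊(6 + 2)/5⌋ = 1; p/q = (1·7 + 6)/(1·1 + 1) = 13/2; p² − 44·q² = 169 − 176 = -7.
  k = 3: m = 3, d = 7, a = ⌊(6 + 3)/7⌋ = 1; p/q = (1·13 + 7)/(1·2 + 1) = 20/3; p² − 44·q² = 400 − 396 = 4.
  k = 4: m = 4, d = 4, a = ⌊(6 + 4)/4⌋ = 2; p/q = (2·20 + 13)/(2·3 + 2) = 53/8; p² − 44·q² = 2809 − 2816 = -7.
  k = 5: m = 4, d = 7, a = ⌊(6 + 4)/7⌋ = 1; p/q = (1·53 + 20)/(1·8 + 3) = 73/11; p² − 44·q² = 5329 − 5324 = 5.
  k = 6: m = 3, d = 5, a = ⌊(6 + 3)/5⌋ = 1; p/q = (1·73 + 53)/(1·11 + 8) = 126/19; p² − 44·q² = 15876 − 15884 = -8.
  k = 7: m = 2, d = 8, a = ⌊(6 + 2)/8⌋ = 1; p/q = (1·126 + 73)/(1·19 + 11) = 199/30; p² − 44·q² = 39601 − 39600 = 1.
  The first convergent with p² − 44·q² = 1 gives the fundamental solution (x₁, y₁) = (199, 30).
Step 2: Apply the recurrence (x_{n+1}, y_{n+1}) = (x₁x_n + 44y₁y_n, x₁y_n + y₁x_n) repeatedly.
  From (x_1, y_1) = (199, 30): x_2 = 199·199 + 44·30·30 = 79201; y_2 = 199·30 + 30·199 = 11940.
  From (x_2, y_2) = (79201, 11940): x_3 = 199·79201 + 44·30·11940 = 31521799; y_3 = 199·11940 + 30·79201 = 4752090.
  From (x_3, y_3) = (31521799, 4752090): x_4 = 199·31521799 + 44·30·4752090 = 12545596801; y_4 = 199·4752090 + 30·31521799 = 1891319880.
Step 3: Verify x_4² - 44·y_4² = 157391999093261433601 - 157391999093261433600 = 1 (should be 1). ✓

(x_1, y_1) = (199, 30); (x_4, y_4) = (12545596801, 1891319880).


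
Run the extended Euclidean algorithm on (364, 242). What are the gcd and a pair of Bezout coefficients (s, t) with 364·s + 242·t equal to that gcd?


Euclidean algorithm on (364, 242) — divide until remainder is 0:
  364 = 1 · 242 + 122
  242 = 1 · 122 + 120
  122 = 1 · 120 + 2
  120 = 60 · 2 + 0
gcd(364, 242) = 2.
Track Bezout coefficients alongside the remainders: start with r₀ = 364 = a·1 + b·0 (s = 1, t = 0) and r₁ = 242 = a·0 + b·1 (s = 0, t = 1); each new remainder r_{k+1} = r_{k-1} − q_k·r_k inherits s_{k+1} = s_{k-1} − q_k·s_k, t_{k+1} = t_{k-1} − q_k·t_k, so r_k = a·s_k + b·t_k at every step:
  q = 1: r = 122, s = 1 − 1·0 = 1, t = 0 − 1·1 = -1  (check: 364·1 + 242·(-1) = 122)
  q = 1: r = 120, s = 0 − 1·1 = -1, t = 1 − 1·(-1) = 2  (check: 364·(-1) + 242·2 = 120)
  q = 1: r = 2, s = 1 − 1·(-1) = 2, t = -1 − 1·2 = -3  (check: 364·2 + 242·(-3) = 2)
The row with r = 2 (the gcd) gives the Bezout coefficients s = 2, t = -3.
Result: 364 · (2) + 242 · (-3) = 2.

gcd(364, 242) = 2; s = 2, t = -3 (check: 364·2 + 242·(-3) = 2).
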